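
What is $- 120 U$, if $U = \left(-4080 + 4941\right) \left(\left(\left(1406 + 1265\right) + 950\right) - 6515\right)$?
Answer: $299008080$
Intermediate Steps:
$U = -2491734$ ($U = 861 \left(\left(2671 + 950\right) - 6515\right) = 861 \left(3621 - 6515\right) = 861 \left(-2894\right) = -2491734$)
$- 120 U = \left(-120\right) \left(-2491734\right) = 299008080$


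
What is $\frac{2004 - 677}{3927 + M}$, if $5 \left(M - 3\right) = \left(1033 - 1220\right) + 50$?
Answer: $\frac{6635}{19513} \approx 0.34003$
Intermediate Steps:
$M = - \frac{122}{5}$ ($M = 3 + \frac{\left(1033 - 1220\right) + 50}{5} = 3 + \frac{-187 + 50}{5} = 3 + \frac{1}{5} \left(-137\right) = 3 - \frac{137}{5} = - \frac{122}{5} \approx -24.4$)
$\frac{2004 - 677}{3927 + M} = \frac{2004 - 677}{3927 - \frac{122}{5}} = \frac{1327}{\frac{19513}{5}} = 1327 \cdot \frac{5}{19513} = \frac{6635}{19513}$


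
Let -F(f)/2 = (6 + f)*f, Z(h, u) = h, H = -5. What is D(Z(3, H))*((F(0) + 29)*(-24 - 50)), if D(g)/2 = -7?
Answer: 30044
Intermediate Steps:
F(f) = -2*f*(6 + f) (F(f) = -2*(6 + f)*f = -2*f*(6 + f))
D(g) = -14 (D(g) = 2*(-7) = -14)
D(Z(3, H))*((F(0) + 29)*(-24 - 50)) = -14*(-2*0*(6 + 0) + 29)*(-24 - 50) = -14*(-2*0*6 + 29)*(-74) = -14*(0 + 29)*(-74) = -406*(-74) = -14*(-2146) = 30044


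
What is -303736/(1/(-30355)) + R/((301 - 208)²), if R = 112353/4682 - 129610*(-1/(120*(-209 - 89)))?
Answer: 667561570054439604983/72404376984 ≈ 9.2199e+9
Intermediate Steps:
R = 170545463/8371416 (R = 112353*(1/4682) - 129610/((-298*(-120))) = 112353/4682 - 129610/35760 = 112353/4682 - 129610*1/35760 = 112353/4682 - 12961/3576 = 170545463/8371416 ≈ 20.372)
-303736/(1/(-30355)) + R/((301 - 208)²) = -303736/(1/(-30355)) + 170545463/(8371416*((301 - 208)²)) = -303736/(-1/30355) + 170545463/(8371416*(93²)) = -303736*(-30355) + (170545463/8371416)/8649 = 9219906280 + (170545463/8371416)*(1/8649) = 9219906280 + 170545463/72404376984 = 667561570054439604983/72404376984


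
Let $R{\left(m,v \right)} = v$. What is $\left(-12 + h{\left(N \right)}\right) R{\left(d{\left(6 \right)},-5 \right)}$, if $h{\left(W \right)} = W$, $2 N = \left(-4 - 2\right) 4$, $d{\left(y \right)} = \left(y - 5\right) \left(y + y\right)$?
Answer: $120$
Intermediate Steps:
$d{\left(y \right)} = 2 y \left(-5 + y\right)$ ($d{\left(y \right)} = \left(-5 + y\right) 2 y = 2 y \left(-5 + y\right)$)
$N = -12$ ($N = \frac{\left(-4 - 2\right) 4}{2} = \frac{\left(-6\right) 4}{2} = \frac{1}{2} \left(-24\right) = -12$)
$\left(-12 + h{\left(N \right)}\right) R{\left(d{\left(6 \right)},-5 \right)} = \left(-12 - 12\right) \left(-5\right) = \left(-24\right) \left(-5\right) = 120$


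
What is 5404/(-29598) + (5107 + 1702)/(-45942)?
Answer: -24989075/75543962 ≈ -0.33079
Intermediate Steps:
5404/(-29598) + (5107 + 1702)/(-45942) = 5404*(-1/29598) + 6809*(-1/45942) = -2702/14799 - 6809/45942 = -24989075/75543962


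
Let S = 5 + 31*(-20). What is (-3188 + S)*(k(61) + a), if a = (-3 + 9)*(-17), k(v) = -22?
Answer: 471572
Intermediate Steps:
S = -615 (S = 5 - 620 = -615)
a = -102 (a = 6*(-17) = -102)
(-3188 + S)*(k(61) + a) = (-3188 - 615)*(-22 - 102) = -3803*(-124) = 471572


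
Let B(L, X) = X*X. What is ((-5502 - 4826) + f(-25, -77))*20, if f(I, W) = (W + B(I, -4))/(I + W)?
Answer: -10533950/51 ≈ -2.0655e+5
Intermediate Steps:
B(L, X) = X**2
f(I, W) = (16 + W)/(I + W) (f(I, W) = (W + (-4)**2)/(I + W) = (W + 16)/(I + W) = (16 + W)/(I + W))
((-5502 - 4826) + f(-25, -77))*20 = ((-5502 - 4826) + (16 - 77)/(-25 - 77))*20 = (-10328 - 61/(-102))*20 = (-10328 - 1/102*(-61))*20 = (-10328 + 61/102)*20 = -1053395/102*20 = -10533950/51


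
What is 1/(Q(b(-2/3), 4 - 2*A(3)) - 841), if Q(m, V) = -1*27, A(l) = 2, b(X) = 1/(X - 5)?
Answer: -1/868 ≈ -0.0011521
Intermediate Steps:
b(X) = 1/(-5 + X)
Q(m, V) = -27
1/(Q(b(-2/3), 4 - 2*A(3)) - 841) = 1/(-27 - 841) = 1/(-868) = -1/868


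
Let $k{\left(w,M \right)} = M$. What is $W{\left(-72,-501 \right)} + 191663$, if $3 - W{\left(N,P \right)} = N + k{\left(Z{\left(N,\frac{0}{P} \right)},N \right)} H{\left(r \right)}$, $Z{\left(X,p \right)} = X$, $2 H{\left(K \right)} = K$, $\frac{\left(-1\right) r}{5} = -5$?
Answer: $192638$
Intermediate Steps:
$r = 25$ ($r = \left(-5\right) \left(-5\right) = 25$)
$H{\left(K \right)} = \frac{K}{2}$
$W{\left(N,P \right)} = 3 - \frac{27 N}{2}$ ($W{\left(N,P \right)} = 3 - \left(N + N \frac{1}{2} \cdot 25\right) = 3 - \left(N + N \frac{25}{2}\right) = 3 - \left(N + \frac{25 N}{2}\right) = 3 - \frac{27 N}{2}$)
$W{\left(-72,-501 \right)} + 191663 = \left(3 - -972\right) + 191663 = \left(3 + 972\right) + 191663 = 975 + 191663 = 192638$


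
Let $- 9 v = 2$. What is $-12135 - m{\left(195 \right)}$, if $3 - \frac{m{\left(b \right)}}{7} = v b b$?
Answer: $-71306$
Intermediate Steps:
$v = - \frac{2}{9}$ ($v = \left(- \frac{1}{9}\right) 2 = - \frac{2}{9} \approx -0.22222$)
$m{\left(b \right)} = 21 + \frac{14 b^{2}}{9}$ ($m{\left(b \right)} = 21 - 7 - \frac{2 b}{9} b = 21 - 7 \left(- \frac{2 b^{2}}{9}\right) = 21 + \frac{14 b^{2}}{9}$)
$-12135 - m{\left(195 \right)} = -12135 - \left(21 + \frac{14 \cdot 195^{2}}{9}\right) = -12135 - \left(21 + \frac{14}{9} \cdot 38025\right) = -12135 - \left(21 + 59150\right) = -12135 - 59171 = -71306$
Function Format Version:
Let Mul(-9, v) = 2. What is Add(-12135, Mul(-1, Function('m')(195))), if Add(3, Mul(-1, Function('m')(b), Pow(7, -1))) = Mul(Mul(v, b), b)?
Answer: -71306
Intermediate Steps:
v = Rational(-2, 9) (v = Mul(Rational(-1, 9), 2) = Rational(-2, 9) ≈ -0.22222)
Function('m')(b) = Add(21, Mul(Rational(14, 9), Pow(b, 2))) (Function('m')(b) = Add(21, Mul(-7, Mul(Mul(Rational(-2, 9), b), b))) = Add(21, Mul(-7, Mul(Rational(-2, 9), Pow(b, 2)))) = Add(21, Mul(Rational(14, 9), Pow(b, 2))))
Add(-12135, Mul(-1, Function('m')(195))) = Add(-12135, Mul(-1, Add(21, Mul(Rational(14, 9), Pow(195, 2))))) = Add(-12135, Mul(-1, Add(21, Mul(Rational(14, 9), 38025)))) = Add(-12135, Mul(-1, Add(21, 59150))) = Add(-12135, Mul(-1, 59171)) = Add(-12135, -59171) = -71306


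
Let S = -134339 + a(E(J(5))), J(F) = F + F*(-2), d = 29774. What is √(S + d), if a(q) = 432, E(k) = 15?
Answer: I*√104133 ≈ 322.7*I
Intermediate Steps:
J(F) = -F (J(F) = F - 2*F = -F)
S = -133907 (S = -134339 + 432 = -133907)
√(S + d) = √(-133907 + 29774) = √(-104133) = I*√104133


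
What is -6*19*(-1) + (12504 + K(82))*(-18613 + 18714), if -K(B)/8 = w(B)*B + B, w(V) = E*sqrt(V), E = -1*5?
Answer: 1196762 + 331280*sqrt(82) ≈ 4.1966e+6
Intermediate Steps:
E = -5
w(V) = -5*sqrt(V)
K(B) = -8*B + 40*B**(3/2) (K(B) = -8*((-5*sqrt(B))*B + B) = -8*(-5*B**(3/2) + B) = -8*(B - 5*B**(3/2)) = -8*B + 40*B**(3/2))
-6*19*(-1) + (12504 + K(82))*(-18613 + 18714) = -6*19*(-1) + (12504 + (-8*82 + 40*82**(3/2)))*(-18613 + 18714) = -114*(-1) + (12504 + (-656 + 40*(82*sqrt(82))))*101 = 114 + (12504 + (-656 + 3280*sqrt(82)))*101 = 114 + (11848 + 3280*sqrt(82))*101 = 114 + (1196648 + 331280*sqrt(82)) = 1196762 + 331280*sqrt(82)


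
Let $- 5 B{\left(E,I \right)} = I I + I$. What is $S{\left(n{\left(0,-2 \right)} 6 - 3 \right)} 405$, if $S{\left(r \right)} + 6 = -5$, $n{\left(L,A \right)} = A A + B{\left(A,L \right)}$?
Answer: $-4455$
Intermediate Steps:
$B{\left(E,I \right)} = - \frac{I}{5} - \frac{I^{2}}{5}$ ($B{\left(E,I \right)} = - \frac{I I + I}{5} = - \frac{I^{2} + I}{5} = - \frac{I + I^{2}}{5} = - \frac{I}{5} - \frac{I^{2}}{5}$)
$n{\left(L,A \right)} = A^{2} - \frac{L \left(1 + L\right)}{5}$ ($n{\left(L,A \right)} = A A - \frac{L \left(1 + L\right)}{5} = A^{2} - \frac{L \left(1 + L\right)}{5}$)
$S{\left(r \right)} = -11$ ($S{\left(r \right)} = -6 - 5 = -11$)
$S{\left(n{\left(0,-2 \right)} 6 - 3 \right)} 405 = \left(-11\right) 405 = -4455$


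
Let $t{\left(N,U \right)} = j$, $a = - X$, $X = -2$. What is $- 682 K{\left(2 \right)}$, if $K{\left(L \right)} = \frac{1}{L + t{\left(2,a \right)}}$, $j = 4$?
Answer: $- \frac{341}{3} \approx -113.67$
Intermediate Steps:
$a = 2$ ($a = \left(-1\right) \left(-2\right) = 2$)
$t{\left(N,U \right)} = 4$
$K{\left(L \right)} = \frac{1}{4 + L}$ ($K{\left(L \right)} = \frac{1}{L + 4} = \frac{1}{4 + L}$)
$- 682 K{\left(2 \right)} = - \frac{682}{4 + 2} = - \frac{682}{6} = \left(-1\right) \frac{341}{3} = - \frac{341}{3}$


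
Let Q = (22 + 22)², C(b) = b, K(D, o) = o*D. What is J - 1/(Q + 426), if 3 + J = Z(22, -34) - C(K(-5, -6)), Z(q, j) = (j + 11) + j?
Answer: -212581/2362 ≈ -90.000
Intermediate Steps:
K(D, o) = D*o
Q = 1936 (Q = 44² = 1936)
Z(q, j) = 11 + 2*j (Z(q, j) = (11 + j) + j = 11 + 2*j)
J = -90 (J = -3 + ((11 + 2*(-34)) - (-5)*(-6)) = -3 + ((11 - 68) - 1*30) = -3 + (-57 - 30) = -3 - 87 = -90)
J - 1/(Q + 426) = -90 - 1/(1936 + 426) = -90 - 1/2362 = -212581/2362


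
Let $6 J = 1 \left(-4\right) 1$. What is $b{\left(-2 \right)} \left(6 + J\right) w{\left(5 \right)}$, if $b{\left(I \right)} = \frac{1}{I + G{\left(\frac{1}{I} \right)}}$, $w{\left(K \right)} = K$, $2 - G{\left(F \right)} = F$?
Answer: $\frac{160}{3} \approx 53.333$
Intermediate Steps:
$G{\left(F \right)} = 2 - F$
$J = - \frac{2}{3}$ ($J = \frac{1 \left(-4\right) 1}{6} = \frac{\left(-4\right) 1}{6} = \frac{1}{6} \left(-4\right) = - \frac{2}{3} \approx -0.66667$)
$b{\left(I \right)} = \frac{1}{2 + I - \frac{1}{I}}$ ($b{\left(I \right)} = \frac{1}{I + \left(2 - \frac{1}{I}\right)} = \frac{1}{2 + I - \frac{1}{I}}$)
$b{\left(-2 \right)} \left(6 + J\right) w{\left(5 \right)} = - \frac{2}{-1 + \left(-2\right)^{2} + 2 \left(-2\right)} \left(6 - \frac{2}{3}\right) 5 = - \frac{2}{-1 + 4 - 4} \cdot \frac{16}{3} \cdot 5 = - \frac{2}{-1} \cdot \frac{16}{3} \cdot 5 = \left(-2\right) \left(-1\right) \frac{16}{3} \cdot 5 = 2 \cdot \frac{16}{3} \cdot 5 = \frac{32}{3} \cdot 5 = \frac{160}{3}$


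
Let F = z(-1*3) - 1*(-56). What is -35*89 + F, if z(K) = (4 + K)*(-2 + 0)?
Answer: -3061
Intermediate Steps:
z(K) = -8 - 2*K (z(K) = (4 + K)*(-2) = -8 - 2*K)
F = 54 (F = (-8 - (-2)*3) - 1*(-56) = (-8 - 2*(-3)) + 56 = (-8 + 6) + 56 = -2 + 56 = 54)
-35*89 + F = -35*89 + 54 = -3115 + 54 = -3061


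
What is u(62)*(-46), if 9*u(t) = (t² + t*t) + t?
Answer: -356500/9 ≈ -39611.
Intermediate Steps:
u(t) = t/9 + 2*t²/9 (u(t) = ((t² + t*t) + t)/9 = ((t² + t²) + t)/9 = (2*t² + t)/9 = (t + 2*t²)/9 = t/9 + 2*t²/9)
u(62)*(-46) = ((⅑)*62*(1 + 2*62))*(-46) = ((⅑)*62*(1 + 124))*(-46) = ((⅑)*62*125)*(-46) = (7750/9)*(-46) = -356500/9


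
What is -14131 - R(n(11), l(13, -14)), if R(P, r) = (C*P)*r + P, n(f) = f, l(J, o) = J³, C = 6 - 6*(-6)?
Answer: -1029156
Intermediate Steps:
C = 42 (C = 6 + 36 = 42)
R(P, r) = P + 42*P*r (R(P, r) = (42*P)*r + P = 42*P*r + P = P + 42*P*r)
-14131 - R(n(11), l(13, -14)) = -14131 - 11*(1 + 42*13³) = -14131 - 11*(1 + 42*2197) = -14131 - 11*(1 + 92274) = -14131 - 11*92275 = -14131 - 1*1015025 = -14131 - 1015025 = -1029156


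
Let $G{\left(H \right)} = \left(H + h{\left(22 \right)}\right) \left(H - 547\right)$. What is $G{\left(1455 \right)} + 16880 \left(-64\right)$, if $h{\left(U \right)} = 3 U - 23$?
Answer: $279864$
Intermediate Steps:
$h{\left(U \right)} = -23 + 3 U$
$G{\left(H \right)} = \left(-547 + H\right) \left(43 + H\right)$ ($G{\left(H \right)} = \left(H + \left(-23 + 3 \cdot 22\right)\right) \left(H - 547\right) = \left(H + \left(-23 + 66\right)\right) \left(-547 + H\right) = \left(H + 43\right) \left(-547 + H\right) = \left(43 + H\right) \left(-547 + H\right) = \left(-547 + H\right) \left(43 + H\right)$)
$G{\left(1455 \right)} + 16880 \left(-64\right) = \left(-23521 + 1455^{2} - 733320\right) + 16880 \left(-64\right) = \left(-23521 + 2117025 - 733320\right) - 1080320 = 1360184 - 1080320 = 279864$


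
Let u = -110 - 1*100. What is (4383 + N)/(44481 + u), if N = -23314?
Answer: -18931/44271 ≈ -0.42762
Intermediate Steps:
u = -210 (u = -110 - 100 = -210)
(4383 + N)/(44481 + u) = (4383 - 23314)/(44481 - 210) = -18931/44271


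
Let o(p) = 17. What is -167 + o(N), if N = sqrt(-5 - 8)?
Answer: -150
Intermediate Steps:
N = I*sqrt(13) (N = sqrt(-13) = I*sqrt(13) ≈ 3.6056*I)
-167 + o(N) = -167 + 17 = -150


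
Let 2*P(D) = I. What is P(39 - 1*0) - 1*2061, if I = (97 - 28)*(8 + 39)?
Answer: -879/2 ≈ -439.50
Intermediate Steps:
I = 3243 (I = 69*47 = 3243)
P(D) = 3243/2 (P(D) = (½)*3243 = 3243/2)
P(39 - 1*0) - 1*2061 = 3243/2 - 1*2061 = 3243/2 - 2061 = -879/2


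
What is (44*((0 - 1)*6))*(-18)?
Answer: 4752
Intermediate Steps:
(44*((0 - 1)*6))*(-18) = (44*(-1*6))*(-18) = (44*(-6))*(-18) = -264*(-18) = 4752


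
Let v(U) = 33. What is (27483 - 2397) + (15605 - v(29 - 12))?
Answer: 40658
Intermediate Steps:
(27483 - 2397) + (15605 - v(29 - 12)) = (27483 - 2397) + (15605 - 1*33) = 25086 + (15605 - 33) = 25086 + 15572 = 40658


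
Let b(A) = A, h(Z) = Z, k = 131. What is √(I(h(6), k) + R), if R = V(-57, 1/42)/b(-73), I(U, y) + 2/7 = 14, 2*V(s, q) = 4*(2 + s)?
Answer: √3974558/511 ≈ 3.9014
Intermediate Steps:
V(s, q) = 4 + 2*s (V(s, q) = (4*(2 + s))/2 = (8 + 4*s)/2 = 4 + 2*s)
I(U, y) = 96/7 (I(U, y) = -2/7 + 14 = 96/7)
R = 110/73 (R = (4 + 2*(-57))/(-73) = (4 - 114)*(-1/73) = -110*(-1/73) = 110/73 ≈ 1.5068)
√(I(h(6), k) + R) = √(96/7 + 110/73) = √(7778/511) = √3974558/511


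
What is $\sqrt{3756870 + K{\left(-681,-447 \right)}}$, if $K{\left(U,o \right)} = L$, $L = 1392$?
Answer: $\sqrt{3758262} \approx 1938.6$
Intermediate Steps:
$K{\left(U,o \right)} = 1392$
$\sqrt{3756870 + K{\left(-681,-447 \right)}} = \sqrt{3756870 + 1392} = \sqrt{3758262}$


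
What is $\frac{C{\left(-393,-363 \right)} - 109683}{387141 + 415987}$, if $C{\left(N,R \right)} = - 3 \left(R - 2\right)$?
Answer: $- \frac{27147}{200782} \approx -0.13521$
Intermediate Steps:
$C{\left(N,R \right)} = 6 - 3 R$ ($C{\left(N,R \right)} = - 3 \left(-2 + R\right) = 6 - 3 R$)
$\frac{C{\left(-393,-363 \right)} - 109683}{387141 + 415987} = \frac{\left(6 - -1089\right) - 109683}{387141 + 415987} = \frac{\left(6 + 1089\right) - 109683}{803128} = \left(1095 - 109683\right) \frac{1}{803128} = \left(-108588\right) \frac{1}{803128} = - \frac{27147}{200782}$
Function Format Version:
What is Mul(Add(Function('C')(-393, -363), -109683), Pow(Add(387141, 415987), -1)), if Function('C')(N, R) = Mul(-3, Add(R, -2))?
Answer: Rational(-27147, 200782) ≈ -0.13521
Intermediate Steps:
Function('C')(N, R) = Add(6, Mul(-3, R)) (Function('C')(N, R) = Mul(-3, Add(-2, R)) = Add(6, Mul(-3, R)))
Mul(Add(Function('C')(-393, -363), -109683), Pow(Add(387141, 415987), -1)) = Mul(Add(Add(6, Mul(-3, -363)), -109683), Pow(Add(387141, 415987), -1)) = Mul(Add(Add(6, 1089), -109683), Pow(803128, -1)) = Mul(Add(1095, -109683), Rational(1, 803128)) = Mul(-108588, Rational(1, 803128)) = Rational(-27147, 200782)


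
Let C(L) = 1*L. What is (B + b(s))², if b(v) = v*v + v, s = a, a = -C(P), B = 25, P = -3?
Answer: 1369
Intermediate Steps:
C(L) = L
a = 3 (a = -1*(-3) = 3)
s = 3
b(v) = v + v² (b(v) = v² + v = v + v²)
(B + b(s))² = (25 + 3*(1 + 3))² = (25 + 3*4)² = (25 + 12)² = 37² = 1369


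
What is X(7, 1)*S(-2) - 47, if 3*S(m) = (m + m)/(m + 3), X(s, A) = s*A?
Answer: -169/3 ≈ -56.333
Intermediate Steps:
X(s, A) = A*s
S(m) = 2*m/(3*(3 + m)) (S(m) = ((m + m)/(m + 3))/3 = ((2*m)/(3 + m))/3 = (2*m/(3 + m))/3 = 2*m/(3*(3 + m)))
X(7, 1)*S(-2) - 47 = (1*7)*((2/3)*(-2)/(3 - 2)) - 47 = 7*((2/3)*(-2)/1) - 47 = 7*((2/3)*(-2)*1) - 47 = 7*(-4/3) - 47 = -28/3 - 47 = -169/3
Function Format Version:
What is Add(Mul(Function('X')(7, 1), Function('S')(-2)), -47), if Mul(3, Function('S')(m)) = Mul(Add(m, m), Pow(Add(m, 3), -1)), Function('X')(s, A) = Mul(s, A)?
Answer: Rational(-169, 3) ≈ -56.333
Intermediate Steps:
Function('X')(s, A) = Mul(A, s)
Function('S')(m) = Mul(Rational(2, 3), m, Pow(Add(3, m), -1)) (Function('S')(m) = Mul(Rational(1, 3), Mul(Add(m, m), Pow(Add(m, 3), -1))) = Mul(Rational(1, 3), Mul(Mul(2, m), Pow(Add(3, m), -1))) = Mul(Rational(1, 3), Mul(2, m, Pow(Add(3, m), -1))) = Mul(Rational(2, 3), m, Pow(Add(3, m), -1)))
Add(Mul(Function('X')(7, 1), Function('S')(-2)), -47) = Add(Mul(Mul(1, 7), Mul(Rational(2, 3), -2, Pow(Add(3, -2), -1))), -47) = Add(Mul(7, Mul(Rational(2, 3), -2, Pow(1, -1))), -47) = Add(Mul(7, Mul(Rational(2, 3), -2, 1)), -47) = Add(Mul(7, Rational(-4, 3)), -47) = Add(Rational(-28, 3), -47) = Rational(-169, 3)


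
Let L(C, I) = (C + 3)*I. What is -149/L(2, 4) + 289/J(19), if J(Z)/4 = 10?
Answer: -9/40 ≈ -0.22500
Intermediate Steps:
J(Z) = 40 (J(Z) = 4*10 = 40)
L(C, I) = I*(3 + C) (L(C, I) = (3 + C)*I = I*(3 + C))
-149/L(2, 4) + 289/J(19) = -149*1/(4*(3 + 2)) + 289/40 = -149/(4*5) + 289*(1/40) = -149/20 + 289/40 = -9/40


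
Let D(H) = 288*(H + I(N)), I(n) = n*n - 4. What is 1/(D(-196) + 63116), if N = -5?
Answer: 1/12716 ≈ 7.8641e-5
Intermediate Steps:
I(n) = -4 + n**2 (I(n) = n**2 - 4 = -4 + n**2)
D(H) = 6048 + 288*H (D(H) = 288*(H + (-4 + (-5)**2)) = 288*(H + (-4 + 25)) = 288*(H + 21) = 288*(21 + H) = 6048 + 288*H)
1/(D(-196) + 63116) = 1/((6048 + 288*(-196)) + 63116) = 1/((6048 - 56448) + 63116) = 1/(-50400 + 63116) = 1/12716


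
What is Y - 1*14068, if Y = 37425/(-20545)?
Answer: -57812897/4109 ≈ -14070.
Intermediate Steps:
Y = -7485/4109 (Y = 37425*(-1/20545) = -7485/4109 ≈ -1.8216)
Y - 1*14068 = -7485/4109 - 1*14068 = -7485/4109 - 14068 = -57812897/4109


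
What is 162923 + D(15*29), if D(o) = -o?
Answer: 162488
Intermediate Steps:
162923 + D(15*29) = 162923 - 15*29 = 162923 - 1*435 = 162923 - 435 = 162488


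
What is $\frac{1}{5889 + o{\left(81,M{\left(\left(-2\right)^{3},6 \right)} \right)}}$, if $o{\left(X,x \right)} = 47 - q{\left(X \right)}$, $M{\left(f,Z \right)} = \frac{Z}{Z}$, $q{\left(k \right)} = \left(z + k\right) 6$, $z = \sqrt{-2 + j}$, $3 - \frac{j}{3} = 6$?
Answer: $\frac{2725}{14851448} + \frac{3 i \sqrt{11}}{14851448} \approx 0.00018348 + 6.6996 \cdot 10^{-7} i$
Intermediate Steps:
$j = -9$ ($j = 9 - 18 = -9$)
$z = i \sqrt{11}$ ($z = \sqrt{-2 - 9} = \sqrt{-11} = i \sqrt{11} \approx 3.3166 i$)
$q{\left(k \right)} = 6 k + 6 i \sqrt{11}$ ($q{\left(k \right)} = \left(i \sqrt{11} + k\right) 6 = \left(k + i \sqrt{11}\right) 6 = 6 k + 6 i \sqrt{11}$)
$M{\left(f,Z \right)} = 1$
$o{\left(X,x \right)} = 47 - 6 X - 6 i \sqrt{11}$ ($o{\left(X,x \right)} = 47 - \left(6 X + 6 i \sqrt{11}\right) = 47 - 6 X - 6 i \sqrt{11}$)
$\frac{1}{5889 + o{\left(81,M{\left(\left(-2\right)^{3},6 \right)} \right)}} = \frac{1}{5889 - \left(439 + 6 i \sqrt{11}\right)} = \frac{1}{5450 - 6 i \sqrt{11}}$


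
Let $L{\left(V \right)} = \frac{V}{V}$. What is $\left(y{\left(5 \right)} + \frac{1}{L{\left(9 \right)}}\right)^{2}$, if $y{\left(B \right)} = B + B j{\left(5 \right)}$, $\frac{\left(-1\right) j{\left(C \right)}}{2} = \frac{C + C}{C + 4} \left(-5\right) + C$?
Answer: $\frac{10816}{81} \approx 133.53$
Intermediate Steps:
$L{\left(V \right)} = 1$
$j{\left(C \right)} = - 2 C + \frac{20 C}{4 + C}$ ($j{\left(C \right)} = - 2 \left(\frac{C + C}{C + 4} \left(-5\right) + C\right) = - 2 \left(\frac{2 C}{4 + C} \left(-5\right) + C\right) = - 2 \left(- \frac{10 C}{4 + C} + C\right) = - 2 \left(C - \frac{10 C}{4 + C}\right) = - 2 C + \frac{20 C}{4 + C}$)
$y{\left(B \right)} = \frac{19 B}{9}$ ($y{\left(B \right)} = B + B 2 \cdot 5 \frac{1}{4 + 5} \left(6 - 5\right) = B + B 2 \cdot 5 \cdot \frac{1}{9} \left(6 - 5\right) = B + B 2 \cdot 5 \cdot \frac{1}{9} \cdot 1 = B + B \frac{10}{9} = B + \frac{10 B}{9} = \frac{19 B}{9}$)
$\left(y{\left(5 \right)} + \frac{1}{L{\left(9 \right)}}\right)^{2} = \left(\frac{19}{9} \cdot 5 + 1^{-1}\right)^{2} = \left(\frac{95}{9} + 1\right)^{2} = \left(\frac{104}{9}\right)^{2} = \frac{10816}{81}$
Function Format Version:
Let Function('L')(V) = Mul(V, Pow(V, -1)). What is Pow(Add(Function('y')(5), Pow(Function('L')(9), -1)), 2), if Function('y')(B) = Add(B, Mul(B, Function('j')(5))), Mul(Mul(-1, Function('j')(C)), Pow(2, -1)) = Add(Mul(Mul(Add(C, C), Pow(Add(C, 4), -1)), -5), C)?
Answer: Rational(10816, 81) ≈ 133.53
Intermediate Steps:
Function('L')(V) = 1
Function('j')(C) = Add(Mul(-2, C), Mul(20, C, Pow(Add(4, C), -1))) (Function('j')(C) = Mul(-2, Add(Mul(Mul(Add(C, C), Pow(Add(C, 4), -1)), -5), C)) = Mul(-2, Add(Mul(Mul(Mul(2, C), Pow(Add(4, C), -1)), -5), C)) = Mul(-2, Add(Mul(Mul(2, C, Pow(Add(4, C), -1)), -5), C)) = Mul(-2, Add(Mul(-10, C, Pow(Add(4, C), -1)), C)) = Mul(-2, Add(C, Mul(-10, C, Pow(Add(4, C), -1)))) = Add(Mul(-2, C), Mul(20, C, Pow(Add(4, C), -1))))
Function('y')(B) = Mul(Rational(19, 9), B) (Function('y')(B) = Add(B, Mul(B, Mul(2, 5, Pow(Add(4, 5), -1), Add(6, Mul(-1, 5))))) = Add(B, Mul(B, Mul(2, 5, Pow(9, -1), Add(6, -5)))) = Add(B, Mul(B, Mul(2, 5, Rational(1, 9), 1))) = Add(B, Mul(B, Rational(10, 9))) = Add(B, Mul(Rational(10, 9), B)) = Mul(Rational(19, 9), B))
Pow(Add(Function('y')(5), Pow(Function('L')(9), -1)), 2) = Pow(Add(Mul(Rational(19, 9), 5), Pow(1, -1)), 2) = Pow(Add(Rational(95, 9), 1), 2) = Pow(Rational(104, 9), 2) = Rational(10816, 81)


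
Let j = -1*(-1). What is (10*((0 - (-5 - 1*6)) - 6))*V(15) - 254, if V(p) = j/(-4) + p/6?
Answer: -283/2 ≈ -141.50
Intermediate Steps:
j = 1
V(p) = -1/4 + p/6 (V(p) = 1/(-4) + p/6 = 1*(-1/4) + p*(1/6) = -1/4 + p/6)
(10*((0 - (-5 - 1*6)) - 6))*V(15) - 254 = (10*((0 - (-5 - 1*6)) - 6))*(-1/4 + (1/6)*15) - 254 = (10*((0 - (-5 - 6)) - 6))*(-1/4 + 5/2) - 254 = (10*((0 - 1*(-11)) - 6))*(9/4) - 254 = (10*((0 + 11) - 6))*(9/4) - 254 = (10*(11 - 6))*(9/4) - 254 = (10*5)*(9/4) - 254 = 50*(9/4) - 254 = 225/2 - 254 = -283/2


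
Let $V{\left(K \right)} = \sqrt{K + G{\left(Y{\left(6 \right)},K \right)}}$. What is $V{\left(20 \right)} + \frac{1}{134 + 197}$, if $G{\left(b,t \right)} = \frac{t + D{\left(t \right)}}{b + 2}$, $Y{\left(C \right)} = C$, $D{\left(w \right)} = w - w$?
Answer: $\frac{1}{331} + \frac{3 \sqrt{10}}{2} \approx 4.7464$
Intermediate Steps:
$D{\left(w \right)} = 0$
$G{\left(b,t \right)} = \frac{t}{2 + b}$ ($G{\left(b,t \right)} = \frac{t + 0}{b + 2} = \frac{t}{2 + b}$)
$V{\left(K \right)} = \frac{3 \sqrt{2} \sqrt{K}}{4}$ ($V{\left(K \right)} = \sqrt{K + \frac{K}{2 + 6}} = \sqrt{K + \frac{K}{8}} = \sqrt{\frac{9 K}{8}} = \frac{3 \sqrt{2} \sqrt{K}}{4}$)
$V{\left(20 \right)} + \frac{1}{134 + 197} = \frac{3 \sqrt{2} \sqrt{20}}{4} + \frac{1}{134 + 197} = \frac{3 \sqrt{2} \cdot 2 \sqrt{5}}{4} + \frac{1}{331} = \frac{3 \sqrt{10}}{2} + \frac{1}{331} = \frac{1}{331} + \frac{3 \sqrt{10}}{2}$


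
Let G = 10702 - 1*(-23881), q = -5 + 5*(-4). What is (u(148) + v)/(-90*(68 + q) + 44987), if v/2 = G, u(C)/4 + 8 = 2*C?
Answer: 70318/41117 ≈ 1.7102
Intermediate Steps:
q = -25 (q = -5 - 20 = -25)
u(C) = -32 + 8*C (u(C) = -32 + 4*(2*C) = -32 + 8*C)
G = 34583 (G = 10702 + 23881 = 34583)
v = 69166 (v = 2*34583 = 69166)
(u(148) + v)/(-90*(68 + q) + 44987) = ((-32 + 8*148) + 69166)/(-90*(68 - 25) + 44987) = ((-32 + 1184) + 69166)/(-90*43 + 44987) = (1152 + 69166)/(-3870 + 44987) = 70318/41117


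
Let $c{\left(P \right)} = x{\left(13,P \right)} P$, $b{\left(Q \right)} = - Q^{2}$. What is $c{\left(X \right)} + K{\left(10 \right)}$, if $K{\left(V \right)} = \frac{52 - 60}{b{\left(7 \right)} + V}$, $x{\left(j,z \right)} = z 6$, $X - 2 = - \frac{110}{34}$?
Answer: $\frac{105506}{11271} \approx 9.3608$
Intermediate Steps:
$X = - \frac{21}{17}$ ($X = 2 - \frac{110}{34} = 2 - \frac{55}{17} = - \frac{21}{17} \approx -1.2353$)
$x{\left(j,z \right)} = 6 z$
$c{\left(P \right)} = 6 P^{2}$ ($c{\left(P \right)} = 6 P P = 6 P^{2}$)
$K{\left(V \right)} = - \frac{8}{-49 + V}$ ($K{\left(V \right)} = \frac{52 - 60}{- 7^{2} + V} = - \frac{8}{\left(-1\right) 49 + V} = - \frac{8}{-49 + V}$)
$c{\left(X \right)} + K{\left(10 \right)} = 6 \left(- \frac{21}{17}\right)^{2} - \frac{8}{-49 + 10} = 6 \cdot \frac{441}{289} - \frac{8}{-39} = \frac{2646}{289} - - \frac{8}{39} = \frac{2646}{289} + \frac{8}{39} = \frac{105506}{11271}$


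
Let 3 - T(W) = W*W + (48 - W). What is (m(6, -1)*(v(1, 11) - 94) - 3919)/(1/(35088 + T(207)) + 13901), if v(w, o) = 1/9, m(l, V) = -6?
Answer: -25499711/105633698 ≈ -0.24140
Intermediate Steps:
v(w, o) = ⅑
T(W) = -45 + W - W² (T(W) = 3 - (W*W + (48 - W)) = 3 - (W² + (48 - W)) = 3 - (48 + W² - W) = 3 + (-48 + W - W²) = -45 + W - W²)
(m(6, -1)*(v(1, 11) - 94) - 3919)/(1/(35088 + T(207)) + 13901) = (-6*(⅑ - 94) - 3919)/(1/(35088 + (-45 + 207 - 1*207²)) + 13901) = (-6*(-845/9) - 3919)/(1/(35088 + (-45 + 207 - 1*42849)) + 13901) = (1690/3 - 3919)/(1/(35088 + (-45 + 207 - 42849)) + 13901) = -10067/(3*(1/(35088 - 42687) + 13901)) = -10067/(3*(1/(-7599) + 13901)) = -10067/(3*(-1/7599 + 13901)) = -10067/(3*105633698/7599) = -10067/3*7599/105633698 = -25499711/105633698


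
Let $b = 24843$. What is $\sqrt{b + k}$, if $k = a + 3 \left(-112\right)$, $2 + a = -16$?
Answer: $3 \sqrt{2721} \approx 156.49$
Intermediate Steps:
$a = -18$ ($a = -2 - 16 = -18$)
$k = -354$ ($k = -18 + 3 \left(-112\right) = -18 - 336 = -354$)
$\sqrt{b + k} = \sqrt{24843 - 354} = \sqrt{24489} = 3 \sqrt{2721}$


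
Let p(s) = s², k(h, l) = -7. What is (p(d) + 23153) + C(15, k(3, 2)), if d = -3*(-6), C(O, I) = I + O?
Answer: 23485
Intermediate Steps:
d = 18
(p(d) + 23153) + C(15, k(3, 2)) = (18² + 23153) + (-7 + 15) = (324 + 23153) + 8 = 23477 + 8 = 23485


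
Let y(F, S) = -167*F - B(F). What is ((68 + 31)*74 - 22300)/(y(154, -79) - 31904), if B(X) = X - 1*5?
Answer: 14974/57771 ≈ 0.25920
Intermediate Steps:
B(X) = -5 + X (B(X) = X - 5 = -5 + X)
y(F, S) = 5 - 168*F (y(F, S) = -167*F - (-5 + F) = -167*F + (5 - F) = 5 - 168*F)
((68 + 31)*74 - 22300)/(y(154, -79) - 31904) = ((68 + 31)*74 - 22300)/((5 - 168*154) - 31904) = (99*74 - 22300)/((5 - 25872) - 31904) = (7326 - 22300)/(-25867 - 31904) = -14974/(-57771) = -14974*(-1/57771) = 14974/57771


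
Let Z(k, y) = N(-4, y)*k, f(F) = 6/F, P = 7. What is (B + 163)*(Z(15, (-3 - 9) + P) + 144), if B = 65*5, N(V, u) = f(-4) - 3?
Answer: 37332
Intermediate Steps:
N(V, u) = -9/2 (N(V, u) = 6/(-4) - 3 = 6*(-¼) - 3 = -3/2 - 3 = -9/2)
Z(k, y) = -9*k/2
B = 325
(B + 163)*(Z(15, (-3 - 9) + P) + 144) = (325 + 163)*(-9/2*15 + 144) = 488*(-135/2 + 144) = 488*(153/2) = 37332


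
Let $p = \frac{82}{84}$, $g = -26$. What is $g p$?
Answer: $- \frac{533}{21} \approx -25.381$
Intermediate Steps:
$p = \frac{41}{42}$ ($p = 82 \cdot \frac{1}{84} = \frac{41}{42} \approx 0.97619$)
$g p = \left(-26\right) \frac{41}{42} = - \frac{533}{21}$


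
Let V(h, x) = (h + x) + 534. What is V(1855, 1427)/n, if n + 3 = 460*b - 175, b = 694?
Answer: 636/53177 ≈ 0.011960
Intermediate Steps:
n = 319062 (n = -3 + (460*694 - 175) = -3 + (319240 - 175) = -3 + 319065 = 319062)
V(h, x) = 534 + h + x
V(1855, 1427)/n = (534 + 1855 + 1427)/319062 = 3816*(1/319062) = 636/53177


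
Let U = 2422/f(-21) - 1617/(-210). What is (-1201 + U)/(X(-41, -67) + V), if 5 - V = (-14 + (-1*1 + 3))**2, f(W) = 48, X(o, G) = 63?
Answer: 137141/9120 ≈ 15.037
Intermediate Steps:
V = -139 (V = 5 - (-14 + (-1*1 + 3))**2 = 5 - (-14 + (-1 + 3))**2 = 5 - (-14 + 2)**2 = 5 - 1*(-12)**2 = 5 - 1*144 = 5 - 144 = -139)
U = 6979/120 (U = 2422/48 - 1617/(-210) = 2422*(1/48) - 1617*(-1/210) = 1211/24 + 77/10 = 6979/120 ≈ 58.158)
(-1201 + U)/(X(-41, -67) + V) = (-1201 + 6979/120)/(63 - 139) = -137141/120/(-76) = -137141/120*(-1/76) = 137141/9120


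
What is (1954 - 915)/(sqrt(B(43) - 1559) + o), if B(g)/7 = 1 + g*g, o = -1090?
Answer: -1132510/1176709 - 1039*sqrt(11391)/1176709 ≈ -1.0567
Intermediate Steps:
B(g) = 7 + 7*g**2 (B(g) = 7*(1 + g*g) = 7*(1 + g**2) = 7 + 7*g**2)
(1954 - 915)/(sqrt(B(43) - 1559) + o) = (1954 - 915)/(sqrt((7 + 7*43**2) - 1559) - 1090) = 1039/(sqrt((7 + 7*1849) - 1559) - 1090) = 1039/(sqrt((7 + 12943) - 1559) - 1090) = 1039/(sqrt(12950 - 1559) - 1090) = 1039/(sqrt(11391) - 1090) = 1039/(-1090 + sqrt(11391))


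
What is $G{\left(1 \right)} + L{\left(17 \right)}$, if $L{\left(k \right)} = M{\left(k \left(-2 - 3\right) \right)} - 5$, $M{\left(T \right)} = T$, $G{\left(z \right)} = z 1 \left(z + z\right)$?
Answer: $-88$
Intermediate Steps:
$G{\left(z \right)} = 2 z^{2}$ ($G{\left(z \right)} = z 2 z = 2 z^{2}$)
$L{\left(k \right)} = -5 - 5 k$ ($L{\left(k \right)} = k \left(-2 - 3\right) - 5 = k \left(-5\right) - 5 = - 5 k - 5 = -5 - 5 k$)
$G{\left(1 \right)} + L{\left(17 \right)} = 2 \cdot 1^{2} - 90 = 2 \cdot 1 - 90 = 2 - 90 = -88$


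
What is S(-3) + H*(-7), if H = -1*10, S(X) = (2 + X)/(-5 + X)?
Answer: 561/8 ≈ 70.125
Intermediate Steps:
S(X) = (2 + X)/(-5 + X)
H = -10
S(-3) + H*(-7) = (2 - 3)/(-5 - 3) - 10*(-7) = -1/(-8) + 70 = -⅛*(-1) + 70 = ⅛ + 70 = 561/8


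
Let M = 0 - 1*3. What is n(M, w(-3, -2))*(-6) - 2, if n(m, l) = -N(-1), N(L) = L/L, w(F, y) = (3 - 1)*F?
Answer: 4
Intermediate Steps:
w(F, y) = 2*F
N(L) = 1
M = -3 (M = 0 - 3 = -3)
n(m, l) = -1 (n(m, l) = -1*1 = -1)
n(M, w(-3, -2))*(-6) - 2 = -1*(-6) - 2 = 6 - 2 = 4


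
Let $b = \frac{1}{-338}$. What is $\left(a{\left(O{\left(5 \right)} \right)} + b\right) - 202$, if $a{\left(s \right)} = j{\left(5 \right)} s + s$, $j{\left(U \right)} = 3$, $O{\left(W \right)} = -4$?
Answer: $- \frac{73685}{338} \approx -218.0$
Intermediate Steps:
$b = - \frac{1}{338} \approx -0.0029586$
$a{\left(s \right)} = 4 s$ ($a{\left(s \right)} = 3 s + s = 4 s$)
$\left(a{\left(O{\left(5 \right)} \right)} + b\right) - 202 = \left(4 \left(-4\right) - \frac{1}{338}\right) - 202 = \left(-16 - \frac{1}{338}\right) - 202 = - \frac{5409}{338} - 202 = - \frac{73685}{338}$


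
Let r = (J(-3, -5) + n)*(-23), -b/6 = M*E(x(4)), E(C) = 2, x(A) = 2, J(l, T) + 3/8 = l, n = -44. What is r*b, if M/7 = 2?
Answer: -183057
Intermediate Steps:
J(l, T) = -3/8 + l
M = 14 (M = 7*2 = 14)
b = -168 (b = -84*2 = -6*28 = -168)
r = 8717/8 (r = ((-3/8 - 3) - 44)*(-23) = (-27/8 - 44)*(-23) = -379/8*(-23) = 8717/8 ≈ 1089.6)
r*b = (8717/8)*(-168) = -183057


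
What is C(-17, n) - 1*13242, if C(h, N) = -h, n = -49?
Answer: -13225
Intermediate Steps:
C(-17, n) - 1*13242 = -1*(-17) - 1*13242 = 17 - 13242 = -13225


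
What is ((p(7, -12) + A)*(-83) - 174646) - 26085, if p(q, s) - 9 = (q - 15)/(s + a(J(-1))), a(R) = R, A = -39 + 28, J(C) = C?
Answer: -2608009/13 ≈ -2.0062e+5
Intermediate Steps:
A = -11
p(q, s) = 9 + (-15 + q)/(-1 + s) (p(q, s) = 9 + (q - 15)/(s - 1) = 9 + (-15 + q)/(-1 + s))
((p(7, -12) + A)*(-83) - 174646) - 26085 = (((-24 + 7 + 9*(-12))/(-1 - 12) - 11)*(-83) - 174646) - 26085 = (((-24 + 7 - 108)/(-13) - 11)*(-83) - 174646) - 26085 = ((-1/13*(-125) - 11)*(-83) - 174646) - 26085 = ((125/13 - 11)*(-83) - 174646) - 26085 = (-18/13*(-83) - 174646) - 26085 = (1494/13 - 174646) - 26085 = -2268904/13 - 26085 = -2608009/13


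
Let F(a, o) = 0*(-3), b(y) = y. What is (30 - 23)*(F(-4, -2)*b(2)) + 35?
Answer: 35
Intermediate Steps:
F(a, o) = 0
(30 - 23)*(F(-4, -2)*b(2)) + 35 = (30 - 23)*(0*2) + 35 = 7*0 + 35 = 0 + 35 = 35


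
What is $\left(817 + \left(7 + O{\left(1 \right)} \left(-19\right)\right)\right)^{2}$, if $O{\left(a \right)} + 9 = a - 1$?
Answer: $990025$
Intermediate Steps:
$O{\left(a \right)} = -10 + a$ ($O{\left(a \right)} = -9 + \left(a - 1\right) = -9 + \left(-1 + a\right) = -10 + a$)
$\left(817 + \left(7 + O{\left(1 \right)} \left(-19\right)\right)\right)^{2} = \left(817 + \left(7 + \left(-10 + 1\right) \left(-19\right)\right)\right)^{2} = \left(817 + \left(7 - -171\right)\right)^{2} = \left(817 + \left(7 + 171\right)\right)^{2} = \left(817 + 178\right)^{2} = 995^{2} = 990025$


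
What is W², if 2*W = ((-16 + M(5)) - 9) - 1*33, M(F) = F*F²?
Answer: 4489/4 ≈ 1122.3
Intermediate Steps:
M(F) = F³
W = 67/2 (W = (((-16 + 5³) - 9) - 1*33)/2 = (((-16 + 125) - 9) - 33)/2 = ((109 - 9) - 33)/2 = (100 - 33)/2 = (½)*67 = 67/2 ≈ 33.500)
W² = (67/2)² = 4489/4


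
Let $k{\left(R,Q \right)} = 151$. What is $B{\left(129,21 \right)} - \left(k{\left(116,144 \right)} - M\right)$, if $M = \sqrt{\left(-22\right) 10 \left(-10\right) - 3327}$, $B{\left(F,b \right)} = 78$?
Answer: $-73 + 7 i \sqrt{23} \approx -73.0 + 33.571 i$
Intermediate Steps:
$M = 7 i \sqrt{23}$ ($M = \sqrt{\left(-220\right) \left(-10\right) - 3327} = \sqrt{2200 - 3327} = \sqrt{-1127} = 7 i \sqrt{23} \approx 33.571 i$)
$B{\left(129,21 \right)} - \left(k{\left(116,144 \right)} - M\right) = 78 - \left(151 - 7 i \sqrt{23}\right) = -73 + 7 i \sqrt{23}$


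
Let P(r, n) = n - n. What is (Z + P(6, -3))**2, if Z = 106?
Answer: 11236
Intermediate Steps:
P(r, n) = 0
(Z + P(6, -3))**2 = (106 + 0)**2 = 106**2 = 11236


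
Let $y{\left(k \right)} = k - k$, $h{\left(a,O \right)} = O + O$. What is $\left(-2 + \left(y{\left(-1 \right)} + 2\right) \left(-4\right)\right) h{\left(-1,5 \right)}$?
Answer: $-100$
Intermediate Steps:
$h{\left(a,O \right)} = 2 O$
$y{\left(k \right)} = 0$
$\left(-2 + \left(y{\left(-1 \right)} + 2\right) \left(-4\right)\right) h{\left(-1,5 \right)} = \left(-2 + \left(0 + 2\right) \left(-4\right)\right) 2 \cdot 5 = \left(-2 + 2 \left(-4\right)\right) 10 = \left(-2 - 8\right) 10 = \left(-10\right) 10 = -100$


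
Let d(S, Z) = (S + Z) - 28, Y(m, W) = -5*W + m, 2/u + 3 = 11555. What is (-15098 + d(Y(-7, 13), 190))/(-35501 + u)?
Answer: 86686208/205053775 ≈ 0.42275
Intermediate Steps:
u = 1/5776 (u = 2/(-3 + 11555) = 2/11552 = 2*(1/11552) = 1/5776 ≈ 0.00017313)
Y(m, W) = m - 5*W
d(S, Z) = -28 + S + Z
(-15098 + d(Y(-7, 13), 190))/(-35501 + u) = (-15098 + (-28 + (-7 - 5*13) + 190))/(-35501 + 1/5776) = (-15098 + (-28 + (-7 - 65) + 190))/(-205053775/5776) = (-15098 + (-28 - 72 + 190))*(-5776/205053775) = (-15098 + 90)*(-5776/205053775) = -15008*(-5776/205053775) = 86686208/205053775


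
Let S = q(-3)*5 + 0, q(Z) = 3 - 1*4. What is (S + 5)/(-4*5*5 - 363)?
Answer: 0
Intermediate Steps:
q(Z) = -1 (q(Z) = 3 - 4 = -1)
S = -5 (S = -1*5 + 0 = -5 + 0 = -5)
(S + 5)/(-4*5*5 - 363) = (-5 + 5)/(-4*5*5 - 363) = 0/(-20*5 - 363) = 0/(-100 - 363) = 0/(-463) = 0*(-1/463) = 0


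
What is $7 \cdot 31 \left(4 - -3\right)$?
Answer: $1519$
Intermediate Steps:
$7 \cdot 31 \left(4 - -3\right) = 217 \left(4 + 3\right) = 217 \cdot 7 = 1519$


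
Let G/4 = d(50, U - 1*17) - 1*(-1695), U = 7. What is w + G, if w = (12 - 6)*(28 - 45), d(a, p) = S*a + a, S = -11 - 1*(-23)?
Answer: 9278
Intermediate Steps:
S = 12 (S = -11 + 23 = 12)
d(a, p) = 13*a (d(a, p) = 12*a + a = 13*a)
G = 9380 (G = 4*(13*50 - 1*(-1695)) = 4*(650 + 1695) = 4*2345 = 9380)
w = -102 (w = 6*(-17) = -102)
w + G = -102 + 9380 = 9278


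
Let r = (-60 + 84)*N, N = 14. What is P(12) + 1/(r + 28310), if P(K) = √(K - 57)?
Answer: 1/28646 + 3*I*√5 ≈ 3.4909e-5 + 6.7082*I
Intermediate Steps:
r = 336 (r = (-60 + 84)*14 = 24*14 = 336)
P(K) = √(-57 + K)
P(12) + 1/(r + 28310) = √(-57 + 12) + 1/(336 + 28310) = √(-45) + 1/28646 = 3*I*√5 + 1/28646 = 1/28646 + 3*I*√5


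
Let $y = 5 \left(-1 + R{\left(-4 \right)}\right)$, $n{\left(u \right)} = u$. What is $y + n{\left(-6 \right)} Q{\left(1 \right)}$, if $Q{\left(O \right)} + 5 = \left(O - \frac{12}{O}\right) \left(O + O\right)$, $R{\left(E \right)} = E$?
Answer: $137$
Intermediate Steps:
$Q{\left(O \right)} = -5 + 2 O \left(O - \frac{12}{O}\right)$ ($Q{\left(O \right)} = -5 + \left(O - \frac{12}{O}\right) \left(O + O\right) = -5 + \left(O - \frac{12}{O}\right) 2 O = -5 + 2 O \left(O - \frac{12}{O}\right)$)
$y = -25$ ($y = 5 \left(-1 - 4\right) = 5 \left(-5\right) = -25$)
$y + n{\left(-6 \right)} Q{\left(1 \right)} = -25 - 6 \left(-29 + 2 \cdot 1^{2}\right) = -25 - 6 \left(-29 + 2 \cdot 1\right) = -25 - 6 \left(-29 + 2\right) = -25 - -162 = -25 + 162 = 137$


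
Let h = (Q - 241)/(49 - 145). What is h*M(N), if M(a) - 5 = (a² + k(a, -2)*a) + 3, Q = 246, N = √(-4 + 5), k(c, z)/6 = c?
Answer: -25/32 ≈ -0.78125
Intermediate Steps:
k(c, z) = 6*c
N = 1 (N = √1 = 1)
M(a) = 8 + 7*a² (M(a) = 5 + ((a² + (6*a)*a) + 3) = 5 + ((a² + 6*a²) + 3) = 5 + (7*a² + 3) = 5 + (3 + 7*a²) = 8 + 7*a²)
h = -5/96 (h = (246 - 241)/(49 - 145) = 5/(-96) = 5*(-1/96) = -5/96 ≈ -0.052083)
h*M(N) = -5*(8 + 7*1²)/96 = -5*(8 + 7*1)/96 = -5*(8 + 7)/96 = -5/96*15 = -25/32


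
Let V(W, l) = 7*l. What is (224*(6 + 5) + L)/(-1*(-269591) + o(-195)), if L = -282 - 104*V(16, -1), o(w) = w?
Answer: 1455/134698 ≈ 0.010802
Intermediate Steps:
L = 446 (L = -282 - 728*(-1) = -282 - 104*(-7) = -282 + 728 = 446)
(224*(6 + 5) + L)/(-1*(-269591) + o(-195)) = (224*(6 + 5) + 446)/(-1*(-269591) - 195) = (224*11 + 446)/(269591 - 195) = (2464 + 446)/269396 = 2910*(1/269396) = 1455/134698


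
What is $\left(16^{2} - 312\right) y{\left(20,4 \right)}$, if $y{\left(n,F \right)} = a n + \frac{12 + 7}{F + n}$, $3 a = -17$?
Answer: $\frac{18907}{3} \approx 6302.3$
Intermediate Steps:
$a = - \frac{17}{3}$ ($a = \frac{1}{3} \left(-17\right) = - \frac{17}{3} \approx -5.6667$)
$y{\left(n,F \right)} = \frac{19}{F + n} - \frac{17 n}{3}$ ($y{\left(n,F \right)} = - \frac{17 n}{3} + \frac{12 + 7}{F + n} = - \frac{17 n}{3} + \frac{19}{F + n} = \frac{19}{F + n} - \frac{17 n}{3}$)
$\left(16^{2} - 312\right) y{\left(20,4 \right)} = \left(16^{2} - 312\right) \frac{57 - 17 \cdot 20^{2} - 68 \cdot 20}{3 \left(4 + 20\right)} = \left(256 - 312\right) \frac{57 - 6800 - 1360}{3 \cdot 24} = - 56 \cdot \frac{1}{3} \cdot \frac{1}{24} \left(57 - 6800 - 1360\right) = - 56 \cdot \frac{1}{3} \cdot \frac{1}{24} \left(-8103\right) = \left(-56\right) \left(- \frac{2701}{24}\right) = \frac{18907}{3}$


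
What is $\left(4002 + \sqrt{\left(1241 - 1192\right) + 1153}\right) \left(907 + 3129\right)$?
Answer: $16152072 + 4036 \sqrt{1202} \approx 1.6292 \cdot 10^{7}$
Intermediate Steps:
$\left(4002 + \sqrt{\left(1241 - 1192\right) + 1153}\right) \left(907 + 3129\right) = \left(4002 + \sqrt{49 + 1153}\right) 4036 = \left(4002 + \sqrt{1202}\right) 4036 = 16152072 + 4036 \sqrt{1202}$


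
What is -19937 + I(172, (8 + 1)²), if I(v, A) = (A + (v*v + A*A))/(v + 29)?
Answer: -3971111/201 ≈ -19757.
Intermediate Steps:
I(v, A) = (A + A² + v²)/(29 + v) (I(v, A) = (A + (v² + A²))/(29 + v) = (A + (A² + v²))/(29 + v) = (A + A² + v²)/(29 + v))
-19937 + I(172, (8 + 1)²) = -19937 + ((8 + 1)² + ((8 + 1)²)² + 172²)/(29 + 172) = -19937 + (9² + (9²)² + 29584)/201 = -19937 + (81 + 81² + 29584)/201 = -19937 + (81 + 6561 + 29584)/201 = -19937 + (1/201)*36226 = -19937 + 36226/201 = -3971111/201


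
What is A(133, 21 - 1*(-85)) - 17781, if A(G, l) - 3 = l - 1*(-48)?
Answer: -17624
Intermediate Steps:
A(G, l) = 51 + l (A(G, l) = 3 + (l - 1*(-48)) = 3 + (l + 48) = 3 + (48 + l) = 51 + l)
A(133, 21 - 1*(-85)) - 17781 = (51 + (21 - 1*(-85))) - 17781 = (51 + (21 + 85)) - 17781 = (51 + 106) - 17781 = 157 - 17781 = -17624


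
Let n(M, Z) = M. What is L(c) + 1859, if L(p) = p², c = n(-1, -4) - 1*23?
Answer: 2435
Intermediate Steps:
c = -24 (c = -1 - 1*23 = -1 - 23 = -24)
L(c) + 1859 = (-24)² + 1859 = 576 + 1859 = 2435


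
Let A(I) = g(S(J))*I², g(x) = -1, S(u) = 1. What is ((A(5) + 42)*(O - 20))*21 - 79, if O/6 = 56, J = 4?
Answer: 112733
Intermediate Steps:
O = 336 (O = 6*56 = 336)
A(I) = -I²
((A(5) + 42)*(O - 20))*21 - 79 = ((-1*5² + 42)*(336 - 20))*21 - 79 = ((-1*25 + 42)*316)*21 - 79 = ((-25 + 42)*316)*21 - 79 = (17*316)*21 - 79 = 5372*21 - 79 = 112812 - 79 = 112733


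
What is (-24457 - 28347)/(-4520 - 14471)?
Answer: 52804/18991 ≈ 2.7805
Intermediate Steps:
(-24457 - 28347)/(-4520 - 14471) = -52804/(-18991) = -52804*(-1/18991) = 52804/18991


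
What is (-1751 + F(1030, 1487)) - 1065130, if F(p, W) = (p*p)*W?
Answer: 1576491419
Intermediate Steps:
F(p, W) = W*p² (F(p, W) = p²*W = W*p²)
(-1751 + F(1030, 1487)) - 1065130 = (-1751 + 1487*1030²) - 1065130 = (-1751 + 1487*1060900) - 1065130 = (-1751 + 1577558300) - 1065130 = 1577556549 - 1065130 = 1576491419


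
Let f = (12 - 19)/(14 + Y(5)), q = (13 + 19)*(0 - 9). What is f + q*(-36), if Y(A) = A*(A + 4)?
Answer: 611705/59 ≈ 10368.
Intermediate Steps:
Y(A) = A*(4 + A)
q = -288 (q = 32*(-9) = -288)
f = -7/59 (f = (12 - 19)/(14 + 5*(4 + 5)) = -7/(14 + 5*9) = -7/(14 + 45) = -7/59 ≈ -0.11864)
f + q*(-36) = -7/59 - 288*(-36) = -7/59 + 10368 = 611705/59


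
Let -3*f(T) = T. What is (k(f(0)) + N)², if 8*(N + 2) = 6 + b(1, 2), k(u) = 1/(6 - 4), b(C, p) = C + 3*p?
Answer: 1/64 ≈ 0.015625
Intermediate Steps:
f(T) = -T/3
k(u) = ½ (k(u) = 1/2 = ½)
N = -3/8 (N = -2 + (6 + (1 + 3*2))/8 = -2 + (6 + (1 + 6))/8 = -2 + (6 + 7)/8 = -2 + (⅛)*13 = -2 + 13/8 = -3/8 ≈ -0.37500)
(k(f(0)) + N)² = (½ - 3/8)² = (⅛)² = 1/64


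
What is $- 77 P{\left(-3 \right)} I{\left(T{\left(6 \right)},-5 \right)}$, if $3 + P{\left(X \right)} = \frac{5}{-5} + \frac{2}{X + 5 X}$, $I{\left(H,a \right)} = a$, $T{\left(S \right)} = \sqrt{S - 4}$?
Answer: $- \frac{14245}{9} \approx -1582.8$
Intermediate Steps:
$T{\left(S \right)} = \sqrt{-4 + S}$
$P{\left(X \right)} = -4 + \frac{1}{3 X}$ ($P{\left(X \right)} = -3 + \left(\frac{5}{-5} + \frac{2}{X + 5 X}\right) = -3 + \left(5 \left(- \frac{1}{5}\right) + \frac{2}{6 X}\right) = -3 - \left(1 - 2 \frac{1}{6 X}\right) = -3 - \left(1 - \frac{1}{3 X}\right) = -4 + \frac{1}{3 X}$)
$- 77 P{\left(-3 \right)} I{\left(T{\left(6 \right)},-5 \right)} = - 77 \left(-4 + \frac{1}{3 \left(-3\right)}\right) \left(-5\right) = - 77 \left(-4 + \frac{1}{3} \left(- \frac{1}{3}\right)\right) \left(-5\right) = - 77 \left(-4 - \frac{1}{9}\right) \left(-5\right) = \left(-77\right) \left(- \frac{37}{9}\right) \left(-5\right) = \frac{2849}{9} \left(-5\right) = - \frac{14245}{9}$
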